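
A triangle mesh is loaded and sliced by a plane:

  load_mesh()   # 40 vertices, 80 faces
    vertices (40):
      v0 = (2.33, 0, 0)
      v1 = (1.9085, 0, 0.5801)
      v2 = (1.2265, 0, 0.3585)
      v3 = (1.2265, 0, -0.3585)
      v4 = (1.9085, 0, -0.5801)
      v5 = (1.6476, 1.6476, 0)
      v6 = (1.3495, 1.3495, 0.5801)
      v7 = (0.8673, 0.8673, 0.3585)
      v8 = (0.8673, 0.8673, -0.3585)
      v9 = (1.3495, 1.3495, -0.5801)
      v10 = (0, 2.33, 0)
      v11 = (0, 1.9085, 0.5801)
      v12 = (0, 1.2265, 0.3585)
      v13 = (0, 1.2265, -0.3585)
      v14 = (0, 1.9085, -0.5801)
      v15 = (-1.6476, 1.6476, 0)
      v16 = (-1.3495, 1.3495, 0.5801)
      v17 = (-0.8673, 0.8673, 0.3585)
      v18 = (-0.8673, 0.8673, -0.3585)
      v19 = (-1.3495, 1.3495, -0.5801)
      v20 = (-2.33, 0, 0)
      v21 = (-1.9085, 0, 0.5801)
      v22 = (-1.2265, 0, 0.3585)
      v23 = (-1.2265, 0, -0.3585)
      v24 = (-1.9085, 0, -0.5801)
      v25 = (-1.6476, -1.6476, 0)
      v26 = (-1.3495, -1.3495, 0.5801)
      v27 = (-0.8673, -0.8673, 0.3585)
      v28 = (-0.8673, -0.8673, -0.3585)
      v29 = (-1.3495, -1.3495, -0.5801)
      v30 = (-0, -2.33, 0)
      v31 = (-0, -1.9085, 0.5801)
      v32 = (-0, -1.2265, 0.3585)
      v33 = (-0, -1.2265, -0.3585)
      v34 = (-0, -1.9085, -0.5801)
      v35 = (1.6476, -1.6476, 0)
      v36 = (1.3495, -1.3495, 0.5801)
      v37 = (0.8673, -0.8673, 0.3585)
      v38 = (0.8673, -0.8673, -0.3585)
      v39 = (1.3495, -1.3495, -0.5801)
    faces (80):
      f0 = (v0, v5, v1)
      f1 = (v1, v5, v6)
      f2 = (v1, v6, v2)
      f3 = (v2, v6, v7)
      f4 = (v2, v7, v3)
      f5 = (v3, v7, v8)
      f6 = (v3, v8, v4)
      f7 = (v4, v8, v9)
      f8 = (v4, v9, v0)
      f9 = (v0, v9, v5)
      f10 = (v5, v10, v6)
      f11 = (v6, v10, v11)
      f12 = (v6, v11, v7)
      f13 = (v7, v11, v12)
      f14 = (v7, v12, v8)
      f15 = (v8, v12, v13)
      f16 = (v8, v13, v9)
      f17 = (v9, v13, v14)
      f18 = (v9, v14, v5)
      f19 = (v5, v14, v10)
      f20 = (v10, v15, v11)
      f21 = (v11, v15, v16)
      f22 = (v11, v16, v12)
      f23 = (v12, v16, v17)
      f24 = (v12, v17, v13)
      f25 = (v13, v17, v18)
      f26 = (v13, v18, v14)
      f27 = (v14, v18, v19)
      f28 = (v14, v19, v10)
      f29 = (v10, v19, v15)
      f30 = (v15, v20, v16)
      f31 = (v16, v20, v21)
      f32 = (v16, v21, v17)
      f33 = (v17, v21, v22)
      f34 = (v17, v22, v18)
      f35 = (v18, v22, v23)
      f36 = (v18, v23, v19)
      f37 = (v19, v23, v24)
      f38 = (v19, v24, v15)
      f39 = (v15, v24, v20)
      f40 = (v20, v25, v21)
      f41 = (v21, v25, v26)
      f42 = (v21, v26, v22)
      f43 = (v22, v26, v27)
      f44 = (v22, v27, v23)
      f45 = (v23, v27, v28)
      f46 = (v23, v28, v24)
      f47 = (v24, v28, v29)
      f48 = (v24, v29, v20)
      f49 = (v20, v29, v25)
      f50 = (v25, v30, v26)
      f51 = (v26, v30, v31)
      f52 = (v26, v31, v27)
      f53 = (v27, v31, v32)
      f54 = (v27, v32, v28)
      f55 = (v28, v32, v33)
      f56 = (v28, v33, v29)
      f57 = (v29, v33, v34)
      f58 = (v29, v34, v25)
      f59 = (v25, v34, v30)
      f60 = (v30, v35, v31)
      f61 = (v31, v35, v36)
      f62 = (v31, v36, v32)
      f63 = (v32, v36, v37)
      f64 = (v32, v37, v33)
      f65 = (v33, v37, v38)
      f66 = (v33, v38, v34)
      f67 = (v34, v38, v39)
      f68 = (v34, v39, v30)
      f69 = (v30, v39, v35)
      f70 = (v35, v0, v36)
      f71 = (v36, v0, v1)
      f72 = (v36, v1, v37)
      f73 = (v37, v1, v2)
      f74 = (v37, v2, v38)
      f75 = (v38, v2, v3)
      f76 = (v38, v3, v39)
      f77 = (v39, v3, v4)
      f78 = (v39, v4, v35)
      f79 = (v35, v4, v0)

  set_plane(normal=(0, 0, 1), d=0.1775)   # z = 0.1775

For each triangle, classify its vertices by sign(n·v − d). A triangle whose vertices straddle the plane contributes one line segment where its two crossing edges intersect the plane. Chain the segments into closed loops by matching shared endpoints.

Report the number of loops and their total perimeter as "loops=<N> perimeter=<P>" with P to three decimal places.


Straddling triangles (32 of 80):
  (v0,v5,v1) [--+] → (1.72743, 1.14346, 0.1775)–(2.20103, 0, 0.1775)  len=1.2377
  (v1,v5,v6) [+-+] → (1.72743, 1.14346, 0.1775)–(1.55639, 1.55639, 0.1775)  len=0.4469
  (v2,v7,v3) [++-] → (0.957977, 0.648358, 0.1775)–(1.2265, 0, 0.1775)  len=0.7018
  (v3,v7,v8) [-+-] → (0.957977, 0.648358, 0.1775)–(0.8673, 0.8673, 0.1775)  len=0.2370
  (v5,v10,v6) [--+] → (0.412922, 2.02998, 0.1775)–(1.55639, 1.55639, 0.1775)  len=1.2377
  (v6,v10,v11) [+-+] → (0.412922, 2.02998, 0.1775)–(0, 2.20103, 0.1775)  len=0.4469
  (v7,v12,v8) [++-] → (0.218942, 1.13582, 0.1775)–(0.8673, 0.8673, 0.1775)  len=0.7018
  (v8,v12,v13) [-+-] → (0.218942, 1.13582, 0.1775)–(0, 1.2265, 0.1775)  len=0.2370
  (v10,v15,v11) [--+] → (-1.14346, 1.72743, 0.1775)–(0, 2.20103, 0.1775)  len=1.2377
  (v11,v15,v16) [+-+] → (-1.14346, 1.72743, 0.1775)–(-1.55639, 1.55639, 0.1775)  len=0.4469
  (v12,v17,v13) [++-] → (-0.648358, 0.957977, 0.1775)–(0, 1.2265, 0.1775)  len=0.7018
  (v13,v17,v18) [-+-] → (-0.648358, 0.957977, 0.1775)–(-0.8673, 0.8673, 0.1775)  len=0.2370
  (v15,v20,v16) [--+] → (-2.02998, 0.412922, 0.1775)–(-1.55639, 1.55639, 0.1775)  len=1.2377
  (v16,v20,v21) [+-+] → (-2.02998, 0.412922, 0.1775)–(-2.20103, 0, 0.1775)  len=0.4469
  (v17,v22,v18) [++-] → (-1.13582, 0.218942, 0.1775)–(-0.8673, 0.8673, 0.1775)  len=0.7018
  (v18,v22,v23) [-+-] → (-1.13582, 0.218942, 0.1775)–(-1.2265, 0, 0.1775)  len=0.2370
  (v20,v25,v21) [--+] → (-1.72743, -1.14346, 0.1775)–(-2.20103, 0, 0.1775)  len=1.2377
  (v21,v25,v26) [+-+] → (-1.72743, -1.14346, 0.1775)–(-1.55639, -1.55639, 0.1775)  len=0.4469
  (v22,v27,v23) [++-] → (-0.957977, -0.648358, 0.1775)–(-1.2265, 0, 0.1775)  len=0.7018
  (v23,v27,v28) [-+-] → (-0.957977, -0.648358, 0.1775)–(-0.8673, -0.8673, 0.1775)  len=0.2370
  (v25,v30,v26) [--+] → (-0.412922, -2.02998, 0.1775)–(-1.55639, -1.55639, 0.1775)  len=1.2377
  (v26,v30,v31) [+-+] → (-0.412922, -2.02998, 0.1775)–(0, -2.20103, 0.1775)  len=0.4469
  (v27,v32,v28) [++-] → (-0.218942, -1.13582, 0.1775)–(-0.8673, -0.8673, 0.1775)  len=0.7018
  (v28,v32,v33) [-+-] → (-0.218942, -1.13582, 0.1775)–(0, -1.2265, 0.1775)  len=0.2370
  (v30,v35,v31) [--+] → (1.14346, -1.72743, 0.1775)–(0, -2.20103, 0.1775)  len=1.2377
  (v31,v35,v36) [+-+] → (1.14346, -1.72743, 0.1775)–(1.55639, -1.55639, 0.1775)  len=0.4469
  (v32,v37,v33) [++-] → (0.648358, -0.957977, 0.1775)–(0, -1.2265, 0.1775)  len=0.7018
  (v33,v37,v38) [-+-] → (0.648358, -0.957977, 0.1775)–(0.8673, -0.8673, 0.1775)  len=0.2370
  (v35,v0,v36) [--+] → (2.02998, -0.412922, 0.1775)–(1.55639, -1.55639, 0.1775)  len=1.2377
  (v36,v0,v1) [+-+] → (2.02998, -0.412922, 0.1775)–(2.20103, 0, 0.1775)  len=0.4469
  (v37,v2,v38) [++-] → (1.13582, -0.218942, 0.1775)–(0.8673, -0.8673, 0.1775)  len=0.7018
  (v38,v2,v3) [-+-] → (1.13582, -0.218942, 0.1775)–(1.2265, 0, 0.1775)  len=0.2370

Chained into 2 loop(s):
  loop 1: 16 segments, perimeter = 13.4769
  loop 2: 16 segments, perimeter = 7.5099
Total perimeter = 20.987

loops=2 perimeter=20.987


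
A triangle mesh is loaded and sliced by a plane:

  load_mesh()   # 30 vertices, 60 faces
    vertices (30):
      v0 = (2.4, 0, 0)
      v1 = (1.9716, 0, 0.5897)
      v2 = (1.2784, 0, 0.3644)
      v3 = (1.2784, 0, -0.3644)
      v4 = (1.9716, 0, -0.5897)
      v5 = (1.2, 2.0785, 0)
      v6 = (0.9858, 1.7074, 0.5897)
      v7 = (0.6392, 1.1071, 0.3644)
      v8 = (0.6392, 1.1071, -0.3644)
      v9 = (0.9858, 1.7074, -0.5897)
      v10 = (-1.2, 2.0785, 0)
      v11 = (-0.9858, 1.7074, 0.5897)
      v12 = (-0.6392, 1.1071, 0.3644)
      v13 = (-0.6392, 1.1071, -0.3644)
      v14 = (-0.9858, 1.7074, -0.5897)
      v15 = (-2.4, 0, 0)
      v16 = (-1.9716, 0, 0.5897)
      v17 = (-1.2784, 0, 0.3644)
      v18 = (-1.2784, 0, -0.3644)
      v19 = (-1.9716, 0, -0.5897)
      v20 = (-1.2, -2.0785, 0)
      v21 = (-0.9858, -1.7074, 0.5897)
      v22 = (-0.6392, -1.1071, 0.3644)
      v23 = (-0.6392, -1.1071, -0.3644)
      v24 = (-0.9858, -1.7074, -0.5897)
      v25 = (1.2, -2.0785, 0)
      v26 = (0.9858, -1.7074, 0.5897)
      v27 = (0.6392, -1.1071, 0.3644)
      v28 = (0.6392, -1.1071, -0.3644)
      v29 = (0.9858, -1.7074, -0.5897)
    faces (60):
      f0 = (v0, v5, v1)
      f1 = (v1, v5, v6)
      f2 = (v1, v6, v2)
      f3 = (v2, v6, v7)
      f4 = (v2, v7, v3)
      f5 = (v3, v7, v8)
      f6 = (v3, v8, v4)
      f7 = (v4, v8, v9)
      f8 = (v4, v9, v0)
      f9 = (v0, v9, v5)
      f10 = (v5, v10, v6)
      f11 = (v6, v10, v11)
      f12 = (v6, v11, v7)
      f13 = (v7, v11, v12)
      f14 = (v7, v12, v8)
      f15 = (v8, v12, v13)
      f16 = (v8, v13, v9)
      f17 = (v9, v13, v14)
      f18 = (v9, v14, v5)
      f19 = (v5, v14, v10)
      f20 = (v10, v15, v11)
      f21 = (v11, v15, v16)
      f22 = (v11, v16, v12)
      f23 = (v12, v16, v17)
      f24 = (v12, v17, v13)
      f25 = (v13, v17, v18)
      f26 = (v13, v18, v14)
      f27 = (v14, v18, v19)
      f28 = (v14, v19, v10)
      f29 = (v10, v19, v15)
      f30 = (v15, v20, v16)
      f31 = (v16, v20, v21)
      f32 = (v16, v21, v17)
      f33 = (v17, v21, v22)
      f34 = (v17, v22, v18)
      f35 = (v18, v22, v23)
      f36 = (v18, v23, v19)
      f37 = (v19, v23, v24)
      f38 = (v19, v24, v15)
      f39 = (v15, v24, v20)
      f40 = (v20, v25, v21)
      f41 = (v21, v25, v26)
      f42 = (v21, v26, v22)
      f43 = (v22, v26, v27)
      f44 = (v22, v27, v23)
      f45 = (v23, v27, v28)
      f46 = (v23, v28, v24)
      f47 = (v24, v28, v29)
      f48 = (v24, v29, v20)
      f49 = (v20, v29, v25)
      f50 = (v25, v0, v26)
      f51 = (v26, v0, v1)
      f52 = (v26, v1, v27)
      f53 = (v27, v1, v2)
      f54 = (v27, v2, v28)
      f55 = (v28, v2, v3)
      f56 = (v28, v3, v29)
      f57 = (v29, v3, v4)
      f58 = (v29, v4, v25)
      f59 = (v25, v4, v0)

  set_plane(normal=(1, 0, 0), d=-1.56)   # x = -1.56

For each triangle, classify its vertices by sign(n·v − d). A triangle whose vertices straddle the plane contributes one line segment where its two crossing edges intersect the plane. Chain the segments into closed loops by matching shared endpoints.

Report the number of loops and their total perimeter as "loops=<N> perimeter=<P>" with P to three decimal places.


loops=1 perimeter=6.693

Straddling triangles (14 of 60):
  (v10,v15,v11) [+-+] → (-1.56, 1.45495, 0)–(-1.56, 1.01415, 0.350267)  len=0.5630
  (v11,v15,v16) [+--] → (-1.56, 1.01415, 0.350267)–(-1.56, 0.712889, 0.5897)  len=0.3848
  (v11,v16,v12) [+-+] → (-1.56, 0.712889, 0.5897)–(-1.56, 0.342001, 0.520101)  len=0.3774
  (v12,v16,v17) [+-+] → (-1.56, 0.342001, 0.520101)–(-1.56, 0, 0.455924)  len=0.3480
  (v14,v18,v19) [++-] → (-1.56, 0, -0.455924)–(-1.56, 0.712889, -0.5897)  len=0.7253
  (v14,v19,v10) [+-+] → (-1.56, 0.712889, -0.5897)–(-1.56, 1.10875, -0.275132)  len=0.5056
  (v10,v19,v15) [+--] → (-1.56, 1.10875, -0.275132)–(-1.56, 1.45495, 0)  len=0.4422
  (v15,v20,v16) [-+-] → (-1.56, -1.45495, 0)–(-1.56, -1.10875, 0.275132)  len=0.4422
  (v16,v20,v21) [-++] → (-1.56, -1.10875, 0.275132)–(-1.56, -0.712889, 0.5897)  len=0.5056
  (v16,v21,v17) [-++] → (-1.56, -0.712889, 0.5897)–(-1.56, 0, 0.455924)  len=0.7253
  (v18,v23,v19) [++-] → (-1.56, -0.342001, -0.520101)–(-1.56, 0, -0.455924)  len=0.3480
  (v19,v23,v24) [-++] → (-1.56, -0.342001, -0.520101)–(-1.56, -0.712889, -0.5897)  len=0.3774
  (v19,v24,v15) [-+-] → (-1.56, -0.712889, -0.5897)–(-1.56, -1.01415, -0.350267)  len=0.3848
  (v15,v24,v20) [-++] → (-1.56, -1.01415, -0.350267)–(-1.56, -1.45495, 0)  len=0.5630

Chained into 1 loop(s):
  loop 1: 14 segments, perimeter = 6.6927
Total perimeter = 6.693


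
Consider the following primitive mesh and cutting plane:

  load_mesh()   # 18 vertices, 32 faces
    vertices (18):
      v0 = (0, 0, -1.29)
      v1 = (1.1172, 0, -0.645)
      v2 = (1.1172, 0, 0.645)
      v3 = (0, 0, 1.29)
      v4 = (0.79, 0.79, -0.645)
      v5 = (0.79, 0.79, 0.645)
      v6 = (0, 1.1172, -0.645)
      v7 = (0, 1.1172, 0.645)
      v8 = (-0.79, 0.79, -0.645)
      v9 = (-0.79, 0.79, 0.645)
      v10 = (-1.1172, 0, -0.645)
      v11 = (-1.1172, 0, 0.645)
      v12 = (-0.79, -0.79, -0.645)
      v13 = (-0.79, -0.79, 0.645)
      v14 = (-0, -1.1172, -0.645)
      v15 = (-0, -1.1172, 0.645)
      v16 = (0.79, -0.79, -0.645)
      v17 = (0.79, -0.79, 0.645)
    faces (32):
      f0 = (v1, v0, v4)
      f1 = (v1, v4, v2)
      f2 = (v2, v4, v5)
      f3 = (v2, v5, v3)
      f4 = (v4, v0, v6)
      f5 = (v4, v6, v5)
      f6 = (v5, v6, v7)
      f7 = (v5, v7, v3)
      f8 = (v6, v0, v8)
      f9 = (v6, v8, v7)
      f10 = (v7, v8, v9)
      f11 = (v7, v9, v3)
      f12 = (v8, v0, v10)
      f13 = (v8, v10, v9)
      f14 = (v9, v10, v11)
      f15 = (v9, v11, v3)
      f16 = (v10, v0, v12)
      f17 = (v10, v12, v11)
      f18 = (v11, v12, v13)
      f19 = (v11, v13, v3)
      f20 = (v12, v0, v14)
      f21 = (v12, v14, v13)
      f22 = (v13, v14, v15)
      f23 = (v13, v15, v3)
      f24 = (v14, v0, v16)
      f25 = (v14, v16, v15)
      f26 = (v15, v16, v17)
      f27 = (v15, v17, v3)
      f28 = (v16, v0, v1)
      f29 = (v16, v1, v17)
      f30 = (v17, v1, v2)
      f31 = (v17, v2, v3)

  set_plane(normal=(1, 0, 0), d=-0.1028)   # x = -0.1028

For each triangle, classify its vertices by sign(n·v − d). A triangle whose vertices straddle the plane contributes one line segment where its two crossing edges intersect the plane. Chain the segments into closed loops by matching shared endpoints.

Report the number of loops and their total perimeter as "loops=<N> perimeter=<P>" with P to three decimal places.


loops=1 perimeter=7.491

Straddling triangles (12 of 32):
  (v6,v0,v8) [++-] → (-0.1028, 0.1028, -1.20607)–(-0.1028, 1.07462, -0.645)  len=1.1222
  (v6,v8,v7) [+-+] → (-0.1028, 1.07462, -0.645)–(-0.1028, 1.07462, 0.477137)  len=1.1221
  (v7,v8,v9) [+--] → (-0.1028, 1.07462, 0.477137)–(-0.1028, 1.07462, 0.645)  len=0.1679
  (v7,v9,v3) [+-+] → (-0.1028, 1.07462, 0.645)–(-0.1028, 0.1028, 1.20607)  len=1.1222
  (v8,v0,v10) [-+-] → (-0.1028, 0.1028, -1.20607)–(-0.1028, 0, -1.23065)  len=0.1057
  (v9,v11,v3) [--+] → (-0.1028, 0, 1.23065)–(-0.1028, 0.1028, 1.20607)  len=0.1057
  (v10,v0,v12) [-+-] → (-0.1028, 0, -1.23065)–(-0.1028, -0.1028, -1.20607)  len=0.1057
  (v11,v13,v3) [--+] → (-0.1028, -0.1028, 1.20607)–(-0.1028, 0, 1.23065)  len=0.1057
  (v12,v0,v14) [-++] → (-0.1028, -0.1028, -1.20607)–(-0.1028, -1.07462, -0.645)  len=1.1222
  (v12,v14,v13) [-+-] → (-0.1028, -1.07462, -0.645)–(-0.1028, -1.07462, -0.477137)  len=0.1679
  (v13,v14,v15) [-++] → (-0.1028, -1.07462, -0.477137)–(-0.1028, -1.07462, 0.645)  len=1.1221
  (v13,v15,v3) [-++] → (-0.1028, -1.07462, 0.645)–(-0.1028, -0.1028, 1.20607)  len=1.1222

Chained into 1 loop(s):
  loop 1: 12 segments, perimeter = 7.4914
Total perimeter = 7.491


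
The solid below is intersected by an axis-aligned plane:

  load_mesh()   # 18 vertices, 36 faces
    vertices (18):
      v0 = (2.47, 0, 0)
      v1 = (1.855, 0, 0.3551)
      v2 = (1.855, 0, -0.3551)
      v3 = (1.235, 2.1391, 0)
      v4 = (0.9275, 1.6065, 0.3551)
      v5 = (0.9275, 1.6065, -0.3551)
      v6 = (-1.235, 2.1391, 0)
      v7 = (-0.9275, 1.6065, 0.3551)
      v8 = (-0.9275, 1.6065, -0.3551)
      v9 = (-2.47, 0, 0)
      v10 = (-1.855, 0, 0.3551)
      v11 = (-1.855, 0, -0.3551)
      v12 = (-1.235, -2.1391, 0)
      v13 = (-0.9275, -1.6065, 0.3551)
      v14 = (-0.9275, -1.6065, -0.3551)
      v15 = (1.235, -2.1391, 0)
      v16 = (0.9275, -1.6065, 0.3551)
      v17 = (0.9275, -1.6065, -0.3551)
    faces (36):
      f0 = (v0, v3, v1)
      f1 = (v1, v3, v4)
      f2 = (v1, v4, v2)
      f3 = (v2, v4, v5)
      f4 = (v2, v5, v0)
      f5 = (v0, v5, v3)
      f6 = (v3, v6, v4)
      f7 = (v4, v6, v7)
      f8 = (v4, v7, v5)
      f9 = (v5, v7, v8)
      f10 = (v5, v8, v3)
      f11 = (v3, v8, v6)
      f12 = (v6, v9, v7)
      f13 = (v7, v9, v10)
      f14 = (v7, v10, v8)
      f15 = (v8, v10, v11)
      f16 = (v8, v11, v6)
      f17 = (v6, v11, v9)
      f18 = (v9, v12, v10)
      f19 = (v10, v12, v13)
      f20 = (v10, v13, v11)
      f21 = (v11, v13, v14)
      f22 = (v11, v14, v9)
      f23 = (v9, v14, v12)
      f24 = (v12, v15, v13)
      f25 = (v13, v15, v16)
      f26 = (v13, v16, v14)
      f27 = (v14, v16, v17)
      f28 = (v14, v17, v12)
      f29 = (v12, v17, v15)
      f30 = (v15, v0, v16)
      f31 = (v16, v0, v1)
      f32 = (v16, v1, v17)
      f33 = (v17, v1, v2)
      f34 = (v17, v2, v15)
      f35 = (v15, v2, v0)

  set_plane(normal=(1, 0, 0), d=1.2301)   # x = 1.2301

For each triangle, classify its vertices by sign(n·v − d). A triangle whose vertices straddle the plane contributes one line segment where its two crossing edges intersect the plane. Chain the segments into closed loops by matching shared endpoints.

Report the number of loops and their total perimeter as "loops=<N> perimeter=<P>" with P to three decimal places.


loops=2 perimeter=5.881

Straddling triangles (16 of 36):
  (v1,v3,v4) [++-] → (1.2301, 2.13061, 0.0056585)–(1.2301, 1.08237, 0.3551)  len=1.1050
  (v1,v4,v2) [+-+] → (1.2301, 1.08237, 0.3551)–(1.2301, 1.08237, 0.123395)  len=0.2317
  (v2,v4,v5) [+--] → (1.2301, 1.08237, 0.123395)–(1.2301, 1.08237, -0.3551)  len=0.4785
  (v2,v5,v0) [+-+] → (1.2301, 1.08237, -0.3551)–(1.2301, 1.29134, -0.285438)  len=0.2203
  (v0,v5,v3) [+-+] → (1.2301, 1.29134, -0.285438)–(1.2301, 2.13061, -0.0056585)  len=0.8847
  (v3,v6,v4) [+--] → (1.2301, 2.1391, 0)–(1.2301, 2.13061, 0.0056585)  len=0.0102
  (v5,v8,v3) [--+] → (1.2301, 2.13789, -0.00080462)–(1.2301, 2.13061, -0.0056585)  len=0.0087
  (v3,v8,v6) [+--] → (1.2301, 2.13789, -0.00080462)–(1.2301, 2.1391, 0)  len=0.0015
  (v12,v15,v13) [-+-] → (1.2301, -2.1391, 0)–(1.2301, -2.13789, 0.00080462)  len=0.0015
  (v13,v15,v16) [-+-] → (1.2301, -2.13789, 0.00080462)–(1.2301, -2.13061, 0.0056585)  len=0.0087
  (v12,v17,v15) [--+] → (1.2301, -2.13061, -0.0056585)–(1.2301, -2.1391, 0)  len=0.0102
  (v15,v0,v16) [++-] → (1.2301, -1.29134, 0.285438)–(1.2301, -2.13061, 0.0056585)  len=0.8847
  (v16,v0,v1) [-++] → (1.2301, -1.29134, 0.285438)–(1.2301, -1.08237, 0.3551)  len=0.2203
  (v16,v1,v17) [-+-] → (1.2301, -1.08237, 0.3551)–(1.2301, -1.08237, -0.123395)  len=0.4785
  (v17,v1,v2) [-++] → (1.2301, -1.08237, -0.123395)–(1.2301, -1.08237, -0.3551)  len=0.2317
  (v17,v2,v15) [-++] → (1.2301, -1.08237, -0.3551)–(1.2301, -2.13061, -0.0056585)  len=1.1050

Chained into 2 loop(s):
  loop 1: 8 segments, perimeter = 2.9405
  loop 2: 8 segments, perimeter = 2.9405
Total perimeter = 5.881


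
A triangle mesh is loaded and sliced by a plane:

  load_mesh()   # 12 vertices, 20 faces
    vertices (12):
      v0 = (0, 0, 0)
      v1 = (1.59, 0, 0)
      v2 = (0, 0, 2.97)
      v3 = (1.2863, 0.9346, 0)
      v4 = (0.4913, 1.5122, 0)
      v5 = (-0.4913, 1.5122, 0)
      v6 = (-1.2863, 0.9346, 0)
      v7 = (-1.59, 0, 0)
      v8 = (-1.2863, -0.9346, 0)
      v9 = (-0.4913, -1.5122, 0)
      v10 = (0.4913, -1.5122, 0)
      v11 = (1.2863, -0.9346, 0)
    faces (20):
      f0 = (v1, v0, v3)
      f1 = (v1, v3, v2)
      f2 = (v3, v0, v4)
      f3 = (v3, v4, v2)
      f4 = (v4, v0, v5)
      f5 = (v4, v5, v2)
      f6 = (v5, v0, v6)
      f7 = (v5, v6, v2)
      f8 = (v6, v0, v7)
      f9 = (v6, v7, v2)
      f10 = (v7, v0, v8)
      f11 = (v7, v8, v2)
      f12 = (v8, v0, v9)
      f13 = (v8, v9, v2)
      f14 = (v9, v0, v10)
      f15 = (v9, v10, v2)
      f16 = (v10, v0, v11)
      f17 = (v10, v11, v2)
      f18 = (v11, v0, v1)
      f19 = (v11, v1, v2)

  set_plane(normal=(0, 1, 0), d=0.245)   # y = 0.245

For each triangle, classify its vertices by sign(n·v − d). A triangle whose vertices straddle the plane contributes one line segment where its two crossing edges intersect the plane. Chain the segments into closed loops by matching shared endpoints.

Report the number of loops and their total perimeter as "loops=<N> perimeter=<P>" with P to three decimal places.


loops=1 perimeter=8.938

Straddling triangles (10 of 20):
  (v1,v0,v3) [--+] → (0.337196, 0.245, 0)–(1.51039, 0.245, 0)  len=1.1732
  (v1,v3,v2) [-+-] → (1.51039, 0.245, 0)–(0.337196, 0.245, 2.19143)  len=2.4857
  (v3,v0,v4) [+-+] → (0.337196, 0.245, 0)–(0.0795983, 0.245, 0)  len=0.2576
  (v3,v4,v2) [++-] → (0.0795983, 0.245, 2.48881)–(0.337196, 0.245, 2.19143)  len=0.3934
  (v4,v0,v5) [+-+] → (0.0795983, 0.245, 0)–(-0.0795983, 0.245, 0)  len=0.1592
  (v4,v5,v2) [++-] → (-0.0795983, 0.245, 2.48881)–(0.0795983, 0.245, 2.48881)  len=0.1592
  (v5,v0,v6) [+-+] → (-0.0795983, 0.245, 0)–(-0.337196, 0.245, 0)  len=0.2576
  (v5,v6,v2) [++-] → (-0.337196, 0.245, 2.19143)–(-0.0795983, 0.245, 2.48881)  len=0.3934
  (v6,v0,v7) [+--] → (-0.337196, 0.245, 0)–(-1.51039, 0.245, 0)  len=1.1732
  (v6,v7,v2) [+--] → (-1.51039, 0.245, 0)–(-0.337196, 0.245, 2.19143)  len=2.4857

Chained into 1 loop(s):
  loop 1: 10 segments, perimeter = 8.9383
Total perimeter = 8.938


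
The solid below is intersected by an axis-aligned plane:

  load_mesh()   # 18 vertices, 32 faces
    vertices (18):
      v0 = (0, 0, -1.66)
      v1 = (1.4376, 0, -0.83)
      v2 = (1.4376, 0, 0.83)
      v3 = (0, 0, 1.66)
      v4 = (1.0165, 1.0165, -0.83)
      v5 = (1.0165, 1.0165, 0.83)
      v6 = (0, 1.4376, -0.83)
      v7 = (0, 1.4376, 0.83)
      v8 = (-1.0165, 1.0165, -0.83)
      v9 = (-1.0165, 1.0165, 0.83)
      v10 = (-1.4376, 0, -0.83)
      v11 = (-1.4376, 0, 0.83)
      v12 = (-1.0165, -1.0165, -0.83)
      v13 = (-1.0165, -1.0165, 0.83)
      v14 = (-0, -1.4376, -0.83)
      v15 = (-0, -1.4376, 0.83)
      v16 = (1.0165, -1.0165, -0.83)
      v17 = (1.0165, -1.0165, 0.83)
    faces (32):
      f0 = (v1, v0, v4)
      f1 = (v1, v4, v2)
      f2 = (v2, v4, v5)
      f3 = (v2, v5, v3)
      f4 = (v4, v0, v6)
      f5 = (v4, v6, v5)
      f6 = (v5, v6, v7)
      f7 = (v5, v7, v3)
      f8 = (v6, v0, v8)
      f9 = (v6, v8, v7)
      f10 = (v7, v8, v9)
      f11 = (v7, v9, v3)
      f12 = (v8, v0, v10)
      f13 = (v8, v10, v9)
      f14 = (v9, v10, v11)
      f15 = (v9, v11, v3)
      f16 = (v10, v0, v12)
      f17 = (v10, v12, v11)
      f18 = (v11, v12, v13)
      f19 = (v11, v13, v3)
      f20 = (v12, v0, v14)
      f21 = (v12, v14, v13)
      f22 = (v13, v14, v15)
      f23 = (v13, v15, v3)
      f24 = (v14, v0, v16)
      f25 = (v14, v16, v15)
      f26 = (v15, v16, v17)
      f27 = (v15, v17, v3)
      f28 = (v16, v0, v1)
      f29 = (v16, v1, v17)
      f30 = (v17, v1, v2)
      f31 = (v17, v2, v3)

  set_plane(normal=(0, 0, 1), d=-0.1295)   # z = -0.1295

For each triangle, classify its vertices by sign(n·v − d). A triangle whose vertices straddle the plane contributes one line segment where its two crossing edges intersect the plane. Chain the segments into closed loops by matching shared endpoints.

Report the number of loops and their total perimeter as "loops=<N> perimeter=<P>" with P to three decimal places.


Straddling triangles (16 of 32):
  (v1,v4,v2) [--+] → (1.1942, 0.587549, -0.1295)–(1.4376, 0, -0.1295)  len=0.6360
  (v2,v4,v5) [+-+] → (1.1942, 0.587549, -0.1295)–(1.0165, 1.0165, -0.1295)  len=0.4643
  (v4,v6,v5) [--+] → (0.428951, 1.2599, -0.1295)–(1.0165, 1.0165, -0.1295)  len=0.6360
  (v5,v6,v7) [+-+] → (0.428951, 1.2599, -0.1295)–(0, 1.4376, -0.1295)  len=0.4643
  (v6,v8,v7) [--+] → (-0.587549, 1.1942, -0.1295)–(0, 1.4376, -0.1295)  len=0.6360
  (v7,v8,v9) [+-+] → (-0.587549, 1.1942, -0.1295)–(-1.0165, 1.0165, -0.1295)  len=0.4643
  (v8,v10,v9) [--+] → (-1.2599, 0.428951, -0.1295)–(-1.0165, 1.0165, -0.1295)  len=0.6360
  (v9,v10,v11) [+-+] → (-1.2599, 0.428951, -0.1295)–(-1.4376, 0, -0.1295)  len=0.4643
  (v10,v12,v11) [--+] → (-1.1942, -0.587549, -0.1295)–(-1.4376, 0, -0.1295)  len=0.6360
  (v11,v12,v13) [+-+] → (-1.1942, -0.587549, -0.1295)–(-1.0165, -1.0165, -0.1295)  len=0.4643
  (v12,v14,v13) [--+] → (-0.428951, -1.2599, -0.1295)–(-1.0165, -1.0165, -0.1295)  len=0.6360
  (v13,v14,v15) [+-+] → (-0.428951, -1.2599, -0.1295)–(0, -1.4376, -0.1295)  len=0.4643
  (v14,v16,v15) [--+] → (0.587549, -1.1942, -0.1295)–(0, -1.4376, -0.1295)  len=0.6360
  (v15,v16,v17) [+-+] → (0.587549, -1.1942, -0.1295)–(1.0165, -1.0165, -0.1295)  len=0.4643
  (v16,v1,v17) [--+] → (1.2599, -0.428951, -0.1295)–(1.0165, -1.0165, -0.1295)  len=0.6360
  (v17,v1,v2) [+-+] → (1.2599, -0.428951, -0.1295)–(1.4376, 0, -0.1295)  len=0.4643

Chained into 1 loop(s):
  loop 1: 16 segments, perimeter = 8.8022
Total perimeter = 8.802

loops=1 perimeter=8.802


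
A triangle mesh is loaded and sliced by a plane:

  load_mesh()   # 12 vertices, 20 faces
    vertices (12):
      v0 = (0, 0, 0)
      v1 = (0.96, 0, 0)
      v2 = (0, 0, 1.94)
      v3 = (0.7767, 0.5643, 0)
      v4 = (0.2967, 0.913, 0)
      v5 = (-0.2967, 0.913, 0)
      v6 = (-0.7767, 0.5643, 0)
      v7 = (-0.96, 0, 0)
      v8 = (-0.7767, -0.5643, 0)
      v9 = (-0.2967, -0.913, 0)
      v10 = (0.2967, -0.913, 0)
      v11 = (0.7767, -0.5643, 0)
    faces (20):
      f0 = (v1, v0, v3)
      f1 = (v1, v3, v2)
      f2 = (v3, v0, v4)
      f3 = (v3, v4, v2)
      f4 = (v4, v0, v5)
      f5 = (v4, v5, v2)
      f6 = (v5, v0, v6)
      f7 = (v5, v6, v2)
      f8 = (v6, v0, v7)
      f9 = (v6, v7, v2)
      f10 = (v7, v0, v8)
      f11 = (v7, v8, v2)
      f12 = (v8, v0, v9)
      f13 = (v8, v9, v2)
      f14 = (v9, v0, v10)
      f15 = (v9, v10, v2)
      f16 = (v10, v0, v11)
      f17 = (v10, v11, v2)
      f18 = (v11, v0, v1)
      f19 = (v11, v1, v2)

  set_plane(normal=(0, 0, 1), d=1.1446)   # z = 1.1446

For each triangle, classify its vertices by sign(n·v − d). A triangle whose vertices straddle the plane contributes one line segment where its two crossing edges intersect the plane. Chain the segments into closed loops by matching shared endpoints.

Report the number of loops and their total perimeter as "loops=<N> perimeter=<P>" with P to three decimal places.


loops=1 perimeter=2.433

Straddling triangles (10 of 20):
  (v1,v3,v2) [--+] → (0.318447, 0.231363, 1.1446)–(0.3936, 0, 1.1446)  len=0.2433
  (v3,v4,v2) [--+] → (0.121647, 0.37433, 1.1446)–(0.318447, 0.231363, 1.1446)  len=0.2432
  (v4,v5,v2) [--+] → (-0.121647, 0.37433, 1.1446)–(0.121647, 0.37433, 1.1446)  len=0.2433
  (v5,v6,v2) [--+] → (-0.318447, 0.231363, 1.1446)–(-0.121647, 0.37433, 1.1446)  len=0.2432
  (v6,v7,v2) [--+] → (-0.3936, 0, 1.1446)–(-0.318447, 0.231363, 1.1446)  len=0.2433
  (v7,v8,v2) [--+] → (-0.318447, -0.231363, 1.1446)–(-0.3936, 0, 1.1446)  len=0.2433
  (v8,v9,v2) [--+] → (-0.121647, -0.37433, 1.1446)–(-0.318447, -0.231363, 1.1446)  len=0.2432
  (v9,v10,v2) [--+] → (0.121647, -0.37433, 1.1446)–(-0.121647, -0.37433, 1.1446)  len=0.2433
  (v10,v11,v2) [--+] → (0.318447, -0.231363, 1.1446)–(0.121647, -0.37433, 1.1446)  len=0.2432
  (v11,v1,v2) [--+] → (0.3936, 0, 1.1446)–(0.318447, -0.231363, 1.1446)  len=0.2433

Chained into 1 loop(s):
  loop 1: 10 segments, perimeter = 2.4326
Total perimeter = 2.433


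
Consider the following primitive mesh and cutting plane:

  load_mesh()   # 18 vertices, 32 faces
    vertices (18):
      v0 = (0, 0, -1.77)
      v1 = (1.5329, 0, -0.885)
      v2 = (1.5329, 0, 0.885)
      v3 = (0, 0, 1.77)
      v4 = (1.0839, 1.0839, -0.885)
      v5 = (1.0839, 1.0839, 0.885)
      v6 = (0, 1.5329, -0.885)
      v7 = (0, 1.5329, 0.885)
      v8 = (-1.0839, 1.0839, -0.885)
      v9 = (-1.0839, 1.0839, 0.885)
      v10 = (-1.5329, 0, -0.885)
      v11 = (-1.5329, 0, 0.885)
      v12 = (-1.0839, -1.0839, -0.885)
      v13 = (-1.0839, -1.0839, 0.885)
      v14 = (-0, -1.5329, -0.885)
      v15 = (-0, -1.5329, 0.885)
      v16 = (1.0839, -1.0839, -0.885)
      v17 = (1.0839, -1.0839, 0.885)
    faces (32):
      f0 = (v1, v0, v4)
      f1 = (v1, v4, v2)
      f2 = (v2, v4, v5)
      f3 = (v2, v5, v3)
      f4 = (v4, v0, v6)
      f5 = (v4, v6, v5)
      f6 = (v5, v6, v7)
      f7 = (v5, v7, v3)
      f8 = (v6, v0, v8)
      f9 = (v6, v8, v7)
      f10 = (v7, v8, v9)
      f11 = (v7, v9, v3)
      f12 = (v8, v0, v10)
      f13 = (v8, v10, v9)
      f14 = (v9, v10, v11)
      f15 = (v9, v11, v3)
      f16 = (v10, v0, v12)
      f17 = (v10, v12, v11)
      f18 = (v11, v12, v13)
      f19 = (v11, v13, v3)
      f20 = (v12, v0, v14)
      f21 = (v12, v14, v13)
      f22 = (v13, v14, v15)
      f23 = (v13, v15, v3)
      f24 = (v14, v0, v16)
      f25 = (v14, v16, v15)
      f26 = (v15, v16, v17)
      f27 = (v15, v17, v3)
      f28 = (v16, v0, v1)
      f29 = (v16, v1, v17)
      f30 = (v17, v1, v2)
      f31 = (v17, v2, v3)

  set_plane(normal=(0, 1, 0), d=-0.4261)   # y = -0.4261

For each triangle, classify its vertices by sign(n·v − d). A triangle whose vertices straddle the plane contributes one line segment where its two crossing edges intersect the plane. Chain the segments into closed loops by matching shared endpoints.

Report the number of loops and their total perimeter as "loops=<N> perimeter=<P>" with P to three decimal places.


loops=1 perimeter=9.589

Straddling triangles (12 of 32):
  (v10,v0,v12) [++-] → (-0.4261, -0.4261, -1.42209)–(-1.35639, -0.4261, -0.885)  len=1.0742
  (v10,v12,v11) [+-+] → (-1.35639, -0.4261, -0.885)–(-1.35639, -0.4261, 0.189182)  len=1.0742
  (v11,v12,v13) [+--] → (-1.35639, -0.4261, 0.189182)–(-1.35639, -0.4261, 0.885)  len=0.6958
  (v11,v13,v3) [+-+] → (-1.35639, -0.4261, 0.885)–(-0.4261, -0.4261, 1.42209)  len=1.0742
  (v12,v0,v14) [-+-] → (-0.4261, -0.4261, -1.42209)–(0, -0.4261, -1.524)  len=0.4381
  (v13,v15,v3) [--+] → (0, -0.4261, 1.524)–(-0.4261, -0.4261, 1.42209)  len=0.4381
  (v14,v0,v16) [-+-] → (0, -0.4261, -1.524)–(0.4261, -0.4261, -1.42209)  len=0.4381
  (v15,v17,v3) [--+] → (0.4261, -0.4261, 1.42209)–(0, -0.4261, 1.524)  len=0.4381
  (v16,v0,v1) [-++] → (0.4261, -0.4261, -1.42209)–(1.35639, -0.4261, -0.885)  len=1.0742
  (v16,v1,v17) [-+-] → (1.35639, -0.4261, -0.885)–(1.35639, -0.4261, -0.189182)  len=0.6958
  (v17,v1,v2) [-++] → (1.35639, -0.4261, -0.189182)–(1.35639, -0.4261, 0.885)  len=1.0742
  (v17,v2,v3) [-++] → (1.35639, -0.4261, 0.885)–(0.4261, -0.4261, 1.42209)  len=1.0742

Chained into 1 loop(s):
  loop 1: 12 segments, perimeter = 9.5893
Total perimeter = 9.589


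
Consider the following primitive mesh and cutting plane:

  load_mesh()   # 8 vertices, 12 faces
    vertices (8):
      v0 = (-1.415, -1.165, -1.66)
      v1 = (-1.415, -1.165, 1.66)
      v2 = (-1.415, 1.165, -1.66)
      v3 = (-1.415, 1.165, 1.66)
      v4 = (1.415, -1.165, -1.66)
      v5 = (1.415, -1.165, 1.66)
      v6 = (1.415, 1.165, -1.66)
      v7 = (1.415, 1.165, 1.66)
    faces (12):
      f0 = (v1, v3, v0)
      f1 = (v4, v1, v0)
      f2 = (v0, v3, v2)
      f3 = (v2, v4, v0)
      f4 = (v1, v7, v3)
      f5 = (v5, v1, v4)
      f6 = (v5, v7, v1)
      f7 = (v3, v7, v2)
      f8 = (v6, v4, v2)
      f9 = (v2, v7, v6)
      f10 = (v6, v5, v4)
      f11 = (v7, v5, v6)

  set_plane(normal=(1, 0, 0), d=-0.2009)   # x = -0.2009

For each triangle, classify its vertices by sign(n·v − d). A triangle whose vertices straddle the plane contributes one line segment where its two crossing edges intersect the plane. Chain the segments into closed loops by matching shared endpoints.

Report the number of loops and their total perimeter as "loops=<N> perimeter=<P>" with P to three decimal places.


Straddling triangles (8 of 12):
  (v4,v1,v0) [+--] → (-0.2009, -1.165, 0.235685)–(-0.2009, -1.165, -1.66)  len=1.8957
  (v2,v4,v0) [-+-] → (-0.2009, 0.165405, -1.66)–(-0.2009, -1.165, -1.66)  len=1.3304
  (v1,v7,v3) [-+-] → (-0.2009, -0.165405, 1.66)–(-0.2009, 1.165, 1.66)  len=1.3304
  (v5,v1,v4) [+-+] → (-0.2009, -1.165, 1.66)–(-0.2009, -1.165, 0.235685)  len=1.4243
  (v5,v7,v1) [++-] → (-0.2009, -0.165405, 1.66)–(-0.2009, -1.165, 1.66)  len=0.9996
  (v3,v7,v2) [-+-] → (-0.2009, 1.165, 1.66)–(-0.2009, 1.165, -0.235685)  len=1.8957
  (v6,v4,v2) [++-] → (-0.2009, 0.165405, -1.66)–(-0.2009, 1.165, -1.66)  len=0.9996
  (v2,v7,v6) [-++] → (-0.2009, 1.165, -0.235685)–(-0.2009, 1.165, -1.66)  len=1.4243

Chained into 1 loop(s):
  loop 1: 8 segments, perimeter = 11.3000
Total perimeter = 11.300

loops=1 perimeter=11.300


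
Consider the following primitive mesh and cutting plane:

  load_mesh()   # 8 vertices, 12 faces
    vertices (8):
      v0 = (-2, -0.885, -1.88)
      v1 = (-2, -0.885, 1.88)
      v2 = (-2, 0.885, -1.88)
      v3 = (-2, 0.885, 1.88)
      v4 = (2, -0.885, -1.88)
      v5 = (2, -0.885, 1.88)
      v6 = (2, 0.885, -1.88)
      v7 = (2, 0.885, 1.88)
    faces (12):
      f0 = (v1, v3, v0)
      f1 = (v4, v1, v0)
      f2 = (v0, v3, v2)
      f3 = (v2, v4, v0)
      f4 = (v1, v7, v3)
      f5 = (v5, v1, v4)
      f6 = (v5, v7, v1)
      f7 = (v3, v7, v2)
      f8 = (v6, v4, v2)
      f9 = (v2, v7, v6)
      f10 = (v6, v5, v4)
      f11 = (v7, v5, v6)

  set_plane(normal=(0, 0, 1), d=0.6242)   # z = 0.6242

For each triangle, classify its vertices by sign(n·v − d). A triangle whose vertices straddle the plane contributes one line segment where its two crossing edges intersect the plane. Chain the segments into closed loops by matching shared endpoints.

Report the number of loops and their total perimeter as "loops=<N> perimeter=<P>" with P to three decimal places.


loops=1 perimeter=11.540

Straddling triangles (8 of 12):
  (v1,v3,v0) [++-] → (-2, 0.293839, 0.6242)–(-2, -0.885, 0.6242)  len=1.1788
  (v4,v1,v0) [-+-] → (-0.664043, -0.885, 0.6242)–(-2, -0.885, 0.6242)  len=1.3360
  (v0,v3,v2) [-+-] → (-2, 0.293839, 0.6242)–(-2, 0.885, 0.6242)  len=0.5912
  (v5,v1,v4) [++-] → (-0.664043, -0.885, 0.6242)–(2, -0.885, 0.6242)  len=2.6640
  (v3,v7,v2) [++-] → (0.664043, 0.885, 0.6242)–(-2, 0.885, 0.6242)  len=2.6640
  (v2,v7,v6) [-+-] → (0.664043, 0.885, 0.6242)–(2, 0.885, 0.6242)  len=1.3360
  (v6,v5,v4) [-+-] → (2, -0.293839, 0.6242)–(2, -0.885, 0.6242)  len=0.5912
  (v7,v5,v6) [++-] → (2, -0.293839, 0.6242)–(2, 0.885, 0.6242)  len=1.1788

Chained into 1 loop(s):
  loop 1: 8 segments, perimeter = 11.5400
Total perimeter = 11.540


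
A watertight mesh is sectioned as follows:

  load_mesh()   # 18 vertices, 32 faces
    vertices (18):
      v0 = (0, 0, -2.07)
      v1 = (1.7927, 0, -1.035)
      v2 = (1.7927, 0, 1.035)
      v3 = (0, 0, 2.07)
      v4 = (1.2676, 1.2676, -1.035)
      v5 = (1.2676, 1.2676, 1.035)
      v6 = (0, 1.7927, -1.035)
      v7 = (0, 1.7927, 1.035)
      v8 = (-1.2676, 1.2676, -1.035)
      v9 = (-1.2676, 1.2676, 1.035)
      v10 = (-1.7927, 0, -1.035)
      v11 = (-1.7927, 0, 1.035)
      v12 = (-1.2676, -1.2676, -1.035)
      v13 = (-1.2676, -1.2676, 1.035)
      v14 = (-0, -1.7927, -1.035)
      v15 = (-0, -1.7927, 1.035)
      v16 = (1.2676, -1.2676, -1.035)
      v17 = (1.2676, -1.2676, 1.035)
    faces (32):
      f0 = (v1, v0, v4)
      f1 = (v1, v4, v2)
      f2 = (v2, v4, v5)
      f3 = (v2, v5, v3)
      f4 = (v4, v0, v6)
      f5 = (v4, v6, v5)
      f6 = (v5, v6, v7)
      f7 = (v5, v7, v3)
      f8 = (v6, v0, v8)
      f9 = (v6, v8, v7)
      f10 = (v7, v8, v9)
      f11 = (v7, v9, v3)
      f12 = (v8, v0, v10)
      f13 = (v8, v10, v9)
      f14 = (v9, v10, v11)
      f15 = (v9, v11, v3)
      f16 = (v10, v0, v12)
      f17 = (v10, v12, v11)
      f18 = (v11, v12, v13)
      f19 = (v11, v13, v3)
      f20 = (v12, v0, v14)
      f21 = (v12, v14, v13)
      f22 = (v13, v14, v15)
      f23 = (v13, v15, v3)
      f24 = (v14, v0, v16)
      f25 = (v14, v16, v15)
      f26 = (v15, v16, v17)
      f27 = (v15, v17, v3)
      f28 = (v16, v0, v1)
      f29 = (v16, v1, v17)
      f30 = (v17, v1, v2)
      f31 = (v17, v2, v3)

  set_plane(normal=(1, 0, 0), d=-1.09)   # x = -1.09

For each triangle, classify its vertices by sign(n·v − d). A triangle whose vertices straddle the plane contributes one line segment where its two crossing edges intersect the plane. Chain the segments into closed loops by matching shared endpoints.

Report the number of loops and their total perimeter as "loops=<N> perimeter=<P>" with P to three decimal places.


Straddling triangles (12 of 32):
  (v6,v0,v8) [++-] → (-1.09, 1.09, -1.18001)–(-1.09, 1.34117, -1.035)  len=0.2900
  (v6,v8,v7) [+-+] → (-1.09, 1.34117, -1.035)–(-1.09, 1.34117, -0.744978)  len=0.2900
  (v7,v8,v9) [+--] → (-1.09, 1.34117, -0.744978)–(-1.09, 1.34117, 1.035)  len=1.7800
  (v7,v9,v3) [+-+] → (-1.09, 1.34117, 1.035)–(-1.09, 1.09, 1.18001)  len=0.2900
  (v8,v0,v10) [-+-] → (-1.09, 1.09, -1.18001)–(-1.09, 0, -1.4407)  len=1.1207
  (v9,v11,v3) [--+] → (-1.09, 0, 1.4407)–(-1.09, 1.09, 1.18001)  len=1.1207
  (v10,v0,v12) [-+-] → (-1.09, 0, -1.4407)–(-1.09, -1.09, -1.18001)  len=1.1207
  (v11,v13,v3) [--+] → (-1.09, -1.09, 1.18001)–(-1.09, 0, 1.4407)  len=1.1207
  (v12,v0,v14) [-++] → (-1.09, -1.09, -1.18001)–(-1.09, -1.34117, -1.035)  len=0.2900
  (v12,v14,v13) [-+-] → (-1.09, -1.34117, -1.035)–(-1.09, -1.34117, 0.744978)  len=1.7800
  (v13,v14,v15) [-++] → (-1.09, -1.34117, 0.744978)–(-1.09, -1.34117, 1.035)  len=0.2900
  (v13,v15,v3) [-++] → (-1.09, -1.34117, 1.035)–(-1.09, -1.09, 1.18001)  len=0.2900

Chained into 1 loop(s):
  loop 1: 12 segments, perimeter = 9.7831
Total perimeter = 9.783

loops=1 perimeter=9.783


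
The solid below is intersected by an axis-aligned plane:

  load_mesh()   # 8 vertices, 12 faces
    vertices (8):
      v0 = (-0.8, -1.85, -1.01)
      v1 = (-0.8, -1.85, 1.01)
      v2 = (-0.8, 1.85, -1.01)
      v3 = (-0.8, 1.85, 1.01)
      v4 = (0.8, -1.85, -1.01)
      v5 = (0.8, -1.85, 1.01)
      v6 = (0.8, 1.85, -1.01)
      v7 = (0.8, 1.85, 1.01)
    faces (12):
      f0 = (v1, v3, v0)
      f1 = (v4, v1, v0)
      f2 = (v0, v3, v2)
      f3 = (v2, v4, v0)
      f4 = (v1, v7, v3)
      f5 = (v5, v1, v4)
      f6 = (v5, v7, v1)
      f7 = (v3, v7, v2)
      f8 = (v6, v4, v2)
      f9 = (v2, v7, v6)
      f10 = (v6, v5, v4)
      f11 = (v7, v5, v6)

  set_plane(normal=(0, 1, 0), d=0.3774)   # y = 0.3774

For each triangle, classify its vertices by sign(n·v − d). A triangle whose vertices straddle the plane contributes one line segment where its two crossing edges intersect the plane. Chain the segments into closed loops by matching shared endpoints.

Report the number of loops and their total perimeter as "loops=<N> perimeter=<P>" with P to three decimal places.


loops=1 perimeter=7.240

Straddling triangles (8 of 12):
  (v1,v3,v0) [-+-] → (-0.8, 0.3774, 1.01)–(-0.8, 0.3774, 0.20604)  len=0.8040
  (v0,v3,v2) [-++] → (-0.8, 0.3774, 0.20604)–(-0.8, 0.3774, -1.01)  len=1.2160
  (v2,v4,v0) [+--] → (-0.1632, 0.3774, -1.01)–(-0.8, 0.3774, -1.01)  len=0.6368
  (v1,v7,v3) [-++] → (0.1632, 0.3774, 1.01)–(-0.8, 0.3774, 1.01)  len=0.9632
  (v5,v7,v1) [-+-] → (0.8, 0.3774, 1.01)–(0.1632, 0.3774, 1.01)  len=0.6368
  (v6,v4,v2) [+-+] → (0.8, 0.3774, -1.01)–(-0.1632, 0.3774, -1.01)  len=0.9632
  (v6,v5,v4) [+--] → (0.8, 0.3774, -0.20604)–(0.8, 0.3774, -1.01)  len=0.8040
  (v7,v5,v6) [+-+] → (0.8, 0.3774, 1.01)–(0.8, 0.3774, -0.20604)  len=1.2160

Chained into 1 loop(s):
  loop 1: 8 segments, perimeter = 7.2400
Total perimeter = 7.240


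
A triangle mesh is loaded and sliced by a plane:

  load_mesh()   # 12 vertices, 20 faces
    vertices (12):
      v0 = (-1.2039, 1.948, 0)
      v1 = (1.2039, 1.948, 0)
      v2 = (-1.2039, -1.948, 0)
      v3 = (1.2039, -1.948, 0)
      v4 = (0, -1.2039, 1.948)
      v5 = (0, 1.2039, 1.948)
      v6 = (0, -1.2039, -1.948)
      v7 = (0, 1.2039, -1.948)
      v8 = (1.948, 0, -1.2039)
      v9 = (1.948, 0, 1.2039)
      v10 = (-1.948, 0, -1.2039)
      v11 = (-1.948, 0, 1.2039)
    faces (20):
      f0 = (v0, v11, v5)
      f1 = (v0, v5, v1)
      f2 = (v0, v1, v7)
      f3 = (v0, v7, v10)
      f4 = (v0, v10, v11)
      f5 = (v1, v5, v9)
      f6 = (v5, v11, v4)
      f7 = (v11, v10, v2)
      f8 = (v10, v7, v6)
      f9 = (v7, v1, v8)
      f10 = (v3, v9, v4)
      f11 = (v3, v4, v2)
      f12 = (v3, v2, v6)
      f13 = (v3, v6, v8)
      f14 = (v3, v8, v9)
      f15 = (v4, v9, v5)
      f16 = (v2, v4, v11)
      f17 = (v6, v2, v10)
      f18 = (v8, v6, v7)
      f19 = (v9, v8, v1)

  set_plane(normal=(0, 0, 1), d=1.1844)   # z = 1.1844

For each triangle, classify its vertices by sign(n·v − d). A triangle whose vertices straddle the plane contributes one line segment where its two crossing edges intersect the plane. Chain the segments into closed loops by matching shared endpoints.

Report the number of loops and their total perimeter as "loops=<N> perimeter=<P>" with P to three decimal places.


loops=1 perimeter=10.305

Straddling triangles (10 of 20):
  (v0,v11,v5) [-++] → (-1.93595, 0.0315525, 1.1844)–(-0.471919, 1.49558, 1.1844)  len=2.0704
  (v0,v5,v1) [-+-] → (-0.471919, 1.49558, 1.1844)–(0.471919, 1.49558, 1.1844)  len=0.9438
  (v0,v10,v11) [--+] → (-1.948, 0, 1.1844)–(-1.93595, 0.0315525, 1.1844)  len=0.0338
  (v1,v5,v9) [-++] → (0.471919, 1.49558, 1.1844)–(1.93595, 0.0315525, 1.1844)  len=2.0704
  (v11,v10,v2) [+--] → (-1.948, 0, 1.1844)–(-1.93595, -0.0315525, 1.1844)  len=0.0338
  (v3,v9,v4) [-++] → (1.93595, -0.0315525, 1.1844)–(0.471919, -1.49558, 1.1844)  len=2.0704
  (v3,v4,v2) [-+-] → (0.471919, -1.49558, 1.1844)–(-0.471919, -1.49558, 1.1844)  len=0.9438
  (v3,v8,v9) [--+] → (1.948, 0, 1.1844)–(1.93595, -0.0315525, 1.1844)  len=0.0338
  (v2,v4,v11) [-++] → (-0.471919, -1.49558, 1.1844)–(-1.93595, -0.0315525, 1.1844)  len=2.0704
  (v9,v8,v1) [+--] → (1.948, 0, 1.1844)–(1.93595, 0.0315525, 1.1844)  len=0.0338

Chained into 1 loop(s):
  loop 1: 10 segments, perimeter = 10.3046
Total perimeter = 10.305
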